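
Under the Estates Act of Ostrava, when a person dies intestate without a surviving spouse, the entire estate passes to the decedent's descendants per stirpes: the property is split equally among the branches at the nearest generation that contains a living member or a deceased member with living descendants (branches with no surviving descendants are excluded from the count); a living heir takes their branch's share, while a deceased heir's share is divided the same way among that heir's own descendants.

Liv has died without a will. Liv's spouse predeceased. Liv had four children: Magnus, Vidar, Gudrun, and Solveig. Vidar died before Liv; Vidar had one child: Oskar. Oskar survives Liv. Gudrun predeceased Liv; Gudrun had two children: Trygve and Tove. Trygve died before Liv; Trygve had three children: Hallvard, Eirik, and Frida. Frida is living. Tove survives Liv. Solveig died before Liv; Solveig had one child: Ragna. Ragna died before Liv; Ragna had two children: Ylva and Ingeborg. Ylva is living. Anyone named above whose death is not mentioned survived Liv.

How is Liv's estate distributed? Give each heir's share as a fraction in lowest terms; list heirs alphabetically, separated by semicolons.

There is no surviving spouse, so the entire estate passes to Liv's descendants per stirpes.
The estate is divided into 4 equal shares of 1/4 among Magnus, Vidar, Gudrun, Solveig.
Magnus is living and takes 1/4.
Vidar predeceased; the 1/4 allotted to Vidar's branch passes to Vidar's issue by representation.
Oskar is the sole taker at this level and receives the full 1/4.
Gudrun predeceased; the 1/4 allotted to Gudrun's branch passes to Gudrun's issue by representation.
The 1/4 is divided into 2 equal shares of 1/8 among Trygve, Tove.
Trygve predeceased; the 1/8 allotted to Trygve's branch passes to Trygve's issue by representation.
The 1/8 is divided into 3 equal shares of 1/24 among Hallvard, Eirik, Frida.
Hallvard is living and takes 1/24.
Eirik is living and takes 1/24.
Frida is living and takes 1/24.
Tove is living and takes 1/8.
Solveig predeceased; the 1/4 allotted to Solveig's branch passes to Solveig's issue by representation.
Ragna's line is the sole branch at this level, so the full 1/4 passes to Ragna's issue by representation.
The 1/4 is divided into 2 equal shares of 1/8 among Ylva, Ingeborg.
Ylva is living and takes 1/8.
Ingeborg is living and takes 1/8.

Eirik 1/24; Frida 1/24; Hallvard 1/24; Ingeborg 1/8; Magnus 1/4; Oskar 1/4; Tove 1/8; Ylva 1/8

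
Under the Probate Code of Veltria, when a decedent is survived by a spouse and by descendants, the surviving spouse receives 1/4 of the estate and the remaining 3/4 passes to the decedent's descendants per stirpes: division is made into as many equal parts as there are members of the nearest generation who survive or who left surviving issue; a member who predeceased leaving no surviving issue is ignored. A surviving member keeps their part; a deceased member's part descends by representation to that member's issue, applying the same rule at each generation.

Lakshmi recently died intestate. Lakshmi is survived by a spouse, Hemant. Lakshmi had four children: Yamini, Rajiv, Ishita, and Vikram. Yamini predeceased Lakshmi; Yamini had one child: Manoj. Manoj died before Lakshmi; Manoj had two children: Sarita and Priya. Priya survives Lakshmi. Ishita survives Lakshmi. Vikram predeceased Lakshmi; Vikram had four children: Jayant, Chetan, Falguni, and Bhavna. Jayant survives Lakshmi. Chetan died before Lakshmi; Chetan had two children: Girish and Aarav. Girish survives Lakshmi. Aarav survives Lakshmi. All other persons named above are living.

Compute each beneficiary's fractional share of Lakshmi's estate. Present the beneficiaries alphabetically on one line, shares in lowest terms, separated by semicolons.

Aarav 3/128; Bhavna 3/64; Falguni 3/64; Girish 3/128; Hemant 1/4; Ishita 3/16; Jayant 3/64; Priya 3/32; Rajiv 3/16; Sarita 3/32

Hemant, as surviving spouse, takes 1/4.
The remaining 3/4 passes to Lakshmi's descendants per stirpes.
The 3/4 is divided into 4 equal shares of 3/16 among Yamini, Rajiv, Ishita, Vikram.
Yamini predeceased; the 3/16 allotted to Yamini's branch passes to Yamini's issue by representation.
Manoj's line is the sole branch at this level, so the full 3/16 passes to Manoj's issue by representation.
The 3/16 is divided into 2 equal shares of 3/32 among Sarita, Priya.
Sarita is living and takes 3/32.
Priya is living and takes 3/32.
Rajiv is living and takes 3/16.
Ishita is living and takes 3/16.
Vikram predeceased; the 3/16 allotted to Vikram's branch passes to Vikram's issue by representation.
The 3/16 is divided into 4 equal shares of 3/64 among Jayant, Chetan, Falguni, Bhavna.
Jayant is living and takes 3/64.
Chetan predeceased; the 3/64 allotted to Chetan's branch passes to Chetan's issue by representation.
The 3/64 is divided into 2 equal shares of 3/128 among Girish, Aarav.
Girish is living and takes 3/128.
Aarav is living and takes 3/128.
Falguni is living and takes 3/64.
Bhavna is living and takes 3/64.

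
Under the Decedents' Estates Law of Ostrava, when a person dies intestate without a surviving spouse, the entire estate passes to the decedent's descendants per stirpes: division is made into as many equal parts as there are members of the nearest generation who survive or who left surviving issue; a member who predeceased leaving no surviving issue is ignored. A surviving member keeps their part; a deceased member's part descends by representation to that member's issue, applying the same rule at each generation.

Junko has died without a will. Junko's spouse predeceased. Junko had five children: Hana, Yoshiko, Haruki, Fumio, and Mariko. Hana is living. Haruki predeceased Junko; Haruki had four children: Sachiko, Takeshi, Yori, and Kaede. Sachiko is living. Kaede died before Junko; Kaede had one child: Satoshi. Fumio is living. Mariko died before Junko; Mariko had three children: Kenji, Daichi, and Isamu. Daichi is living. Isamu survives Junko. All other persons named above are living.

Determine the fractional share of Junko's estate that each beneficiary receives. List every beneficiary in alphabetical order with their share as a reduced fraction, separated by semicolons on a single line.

Daichi 1/15; Fumio 1/5; Hana 1/5; Isamu 1/15; Kenji 1/15; Sachiko 1/20; Satoshi 1/20; Takeshi 1/20; Yori 1/20; Yoshiko 1/5

There is no surviving spouse, so the entire estate passes to Junko's descendants per stirpes.
The estate is divided into 5 equal shares of 1/5 among Hana, Yoshiko, Haruki, Fumio, Mariko.
Hana is living and takes 1/5.
Yoshiko is living and takes 1/5.
Haruki predeceased; the 1/5 allotted to Haruki's branch passes to Haruki's issue by representation.
The 1/5 is divided into 4 equal shares of 1/20 among Sachiko, Takeshi, Yori, Kaede.
Sachiko is living and takes 1/20.
Takeshi is living and takes 1/20.
Yori is living and takes 1/20.
Kaede predeceased; the 1/20 allotted to Kaede's branch passes to Kaede's issue by representation.
Satoshi is the sole taker at this level and receives the full 1/20.
Fumio is living and takes 1/5.
Mariko predeceased; the 1/5 allotted to Mariko's branch passes to Mariko's issue by representation.
The 1/5 is divided into 3 equal shares of 1/15 among Kenji, Daichi, Isamu.
Kenji is living and takes 1/15.
Daichi is living and takes 1/15.
Isamu is living and takes 1/15.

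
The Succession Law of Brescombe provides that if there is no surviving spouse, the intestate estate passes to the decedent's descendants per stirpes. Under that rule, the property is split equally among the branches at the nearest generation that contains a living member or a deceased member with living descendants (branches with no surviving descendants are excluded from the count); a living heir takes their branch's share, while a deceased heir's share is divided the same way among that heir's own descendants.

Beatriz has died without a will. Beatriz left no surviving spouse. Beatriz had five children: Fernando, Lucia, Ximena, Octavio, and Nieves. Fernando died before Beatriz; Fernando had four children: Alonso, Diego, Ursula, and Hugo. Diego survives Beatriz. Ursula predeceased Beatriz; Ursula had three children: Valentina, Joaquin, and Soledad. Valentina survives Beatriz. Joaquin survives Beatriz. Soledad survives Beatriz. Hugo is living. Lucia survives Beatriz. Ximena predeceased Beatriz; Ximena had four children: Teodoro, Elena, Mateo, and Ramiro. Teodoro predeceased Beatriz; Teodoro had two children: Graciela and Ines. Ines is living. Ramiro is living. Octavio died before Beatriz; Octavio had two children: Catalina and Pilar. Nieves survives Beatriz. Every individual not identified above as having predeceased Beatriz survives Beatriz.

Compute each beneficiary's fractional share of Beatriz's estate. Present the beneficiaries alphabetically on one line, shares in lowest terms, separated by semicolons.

There is no surviving spouse, so the entire estate passes to Beatriz's descendants per stirpes.
The estate is divided into 5 equal shares of 1/5 among Fernando, Lucia, Ximena, Octavio, Nieves.
Fernando predeceased; the 1/5 allotted to Fernando's branch passes to Fernando's issue by representation.
The 1/5 is divided into 4 equal shares of 1/20 among Alonso, Diego, Ursula, Hugo.
Alonso is living and takes 1/20.
Diego is living and takes 1/20.
Ursula predeceased; the 1/20 allotted to Ursula's branch passes to Ursula's issue by representation.
The 1/20 is divided into 3 equal shares of 1/60 among Valentina, Joaquin, Soledad.
Valentina is living and takes 1/60.
Joaquin is living and takes 1/60.
Soledad is living and takes 1/60.
Hugo is living and takes 1/20.
Lucia is living and takes 1/5.
Ximena predeceased; the 1/5 allotted to Ximena's branch passes to Ximena's issue by representation.
The 1/5 is divided into 4 equal shares of 1/20 among Teodoro, Elena, Mateo, Ramiro.
Teodoro predeceased; the 1/20 allotted to Teodoro's branch passes to Teodoro's issue by representation.
The 1/20 is divided into 2 equal shares of 1/40 among Graciela, Ines.
Graciela is living and takes 1/40.
Ines is living and takes 1/40.
Elena is living and takes 1/20.
Mateo is living and takes 1/20.
Ramiro is living and takes 1/20.
Octavio predeceased; the 1/5 allotted to Octavio's branch passes to Octavio's issue by representation.
The 1/5 is divided into 2 equal shares of 1/10 among Catalina, Pilar.
Catalina is living and takes 1/10.
Pilar is living and takes 1/10.
Nieves is living and takes 1/5.

Alonso 1/20; Catalina 1/10; Diego 1/20; Elena 1/20; Graciela 1/40; Hugo 1/20; Ines 1/40; Joaquin 1/60; Lucia 1/5; Mateo 1/20; Nieves 1/5; Pilar 1/10; Ramiro 1/20; Soledad 1/60; Valentina 1/60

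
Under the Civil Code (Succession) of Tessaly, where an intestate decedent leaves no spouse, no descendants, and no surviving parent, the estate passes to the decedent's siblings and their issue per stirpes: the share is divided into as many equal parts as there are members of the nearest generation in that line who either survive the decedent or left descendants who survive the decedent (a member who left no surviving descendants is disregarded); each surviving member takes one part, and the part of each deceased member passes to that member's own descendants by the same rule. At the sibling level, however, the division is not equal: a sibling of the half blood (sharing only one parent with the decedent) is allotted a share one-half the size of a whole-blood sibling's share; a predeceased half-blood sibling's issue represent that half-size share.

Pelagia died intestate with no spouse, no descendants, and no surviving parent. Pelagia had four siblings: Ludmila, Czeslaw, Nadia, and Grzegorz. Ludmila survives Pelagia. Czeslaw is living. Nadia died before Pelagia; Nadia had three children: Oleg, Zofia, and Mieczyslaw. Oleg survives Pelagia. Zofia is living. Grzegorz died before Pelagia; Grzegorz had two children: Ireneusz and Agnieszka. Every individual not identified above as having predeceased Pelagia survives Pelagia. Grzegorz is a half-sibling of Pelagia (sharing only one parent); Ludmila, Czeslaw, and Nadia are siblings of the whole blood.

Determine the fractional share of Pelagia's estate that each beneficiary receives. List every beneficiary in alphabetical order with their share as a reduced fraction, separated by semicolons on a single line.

No spouse, descendants, or parent survives, so the estate passes to Pelagia's siblings per stirpes.
Half-blood siblings count for one-half the weight of whole-blood siblings at the initial division.
Dividing 1 in proportion to weights (total weight 7/2): Ludmila (weight 1) → 2/7; Czeslaw (weight 1) → 2/7; Nadia (weight 1) → 2/7; Grzegorz (weight 1/2) → 1/7.
Ludmila is living and takes 2/7.
Czeslaw is living and takes 2/7.
Nadia predeceased; the 2/7 allotted to Nadia's branch passes to Nadia's issue by representation.
The 2/7 is divided into 3 equal shares of 2/21 among Oleg, Zofia, Mieczyslaw.
Oleg is living and takes 2/21.
Zofia is living and takes 2/21.
Mieczyslaw is living and takes 2/21.
Grzegorz predeceased; the 1/7 allotted to Grzegorz's branch passes to Grzegorz's issue by representation.
The 1/7 is divided into 2 equal shares of 1/14 among Ireneusz, Agnieszka.
Ireneusz is living and takes 1/14.
Agnieszka is living and takes 1/14.

Agnieszka 1/14; Czeslaw 2/7; Ireneusz 1/14; Ludmila 2/7; Mieczyslaw 2/21; Oleg 2/21; Zofia 2/21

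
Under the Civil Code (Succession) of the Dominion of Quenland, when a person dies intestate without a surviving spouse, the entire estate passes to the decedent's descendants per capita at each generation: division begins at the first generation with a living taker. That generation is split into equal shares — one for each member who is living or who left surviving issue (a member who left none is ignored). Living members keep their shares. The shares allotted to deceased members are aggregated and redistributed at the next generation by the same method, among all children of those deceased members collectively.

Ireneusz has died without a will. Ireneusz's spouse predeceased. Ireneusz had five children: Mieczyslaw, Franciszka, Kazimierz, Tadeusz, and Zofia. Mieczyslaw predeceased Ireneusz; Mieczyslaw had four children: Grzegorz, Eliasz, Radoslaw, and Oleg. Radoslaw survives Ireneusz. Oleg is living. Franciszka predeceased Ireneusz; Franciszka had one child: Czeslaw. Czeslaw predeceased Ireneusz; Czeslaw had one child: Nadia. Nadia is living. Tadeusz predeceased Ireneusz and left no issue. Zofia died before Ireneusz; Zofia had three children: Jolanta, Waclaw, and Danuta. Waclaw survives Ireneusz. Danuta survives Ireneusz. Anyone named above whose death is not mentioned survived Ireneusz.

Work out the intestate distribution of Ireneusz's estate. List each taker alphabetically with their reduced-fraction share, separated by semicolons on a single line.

There is no surviving spouse, so the entire estate passes to Ireneusz's descendants per capita at each generation.
At generation 1 (Mieczyslaw, Franciszka, Kazimierz, Zofia) there are 4 shares of (1)/4 = 1/4 each.
Living: Kazimierz — each takes 1/4.
Deceased: Mieczyslaw, Franciszka, and Zofia. Their combined 3/4 is pooled and carried to generation 2.
At generation 2 (Grzegorz, Eliasz, Radoslaw, Oleg, Czeslaw, Jolanta, Waclaw, Danuta) there are 8 shares of (3/4)/8 = 3/32 each.
Living: Grzegorz, Eliasz, Radoslaw, Oleg, Jolanta, Waclaw, and Danuta — each takes 3/32.
Deceased: Czeslaw. That 3/32 share is carried to generation 3.
At generation 3 (Nadia) there are 1 shares of (3/32)/1 = 3/32 each.
Living: Nadia — each takes 3/32.

Danuta 3/32; Eliasz 3/32; Grzegorz 3/32; Jolanta 3/32; Kazimierz 1/4; Nadia 3/32; Oleg 3/32; Radoslaw 3/32; Waclaw 3/32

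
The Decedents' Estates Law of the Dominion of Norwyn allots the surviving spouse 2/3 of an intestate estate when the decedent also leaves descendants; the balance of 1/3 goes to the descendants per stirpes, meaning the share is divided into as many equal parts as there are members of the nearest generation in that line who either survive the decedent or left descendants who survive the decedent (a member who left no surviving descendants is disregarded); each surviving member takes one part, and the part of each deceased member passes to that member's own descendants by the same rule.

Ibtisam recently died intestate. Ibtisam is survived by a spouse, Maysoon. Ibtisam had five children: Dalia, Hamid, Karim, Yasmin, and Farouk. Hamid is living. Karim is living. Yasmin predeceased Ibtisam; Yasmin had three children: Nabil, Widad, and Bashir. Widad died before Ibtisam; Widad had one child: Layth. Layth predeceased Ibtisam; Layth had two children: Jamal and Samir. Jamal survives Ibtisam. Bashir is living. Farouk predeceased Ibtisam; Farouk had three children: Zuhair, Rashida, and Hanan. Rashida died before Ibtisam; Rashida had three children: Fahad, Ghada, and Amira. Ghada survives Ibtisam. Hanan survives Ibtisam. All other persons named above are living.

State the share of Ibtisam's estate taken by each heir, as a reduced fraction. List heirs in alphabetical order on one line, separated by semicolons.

Amira 1/135; Bashir 1/45; Dalia 1/15; Fahad 1/135; Ghada 1/135; Hamid 1/15; Hanan 1/45; Jamal 1/90; Karim 1/15; Maysoon 2/3; Nabil 1/45; Samir 1/90; Zuhair 1/45

Maysoon, as surviving spouse, takes 2/3.
The remaining 1/3 passes to Ibtisam's descendants per stirpes.
The 1/3 is divided into 5 equal shares of 1/15 among Dalia, Hamid, Karim, Yasmin, Farouk.
Dalia is living and takes 1/15.
Hamid is living and takes 1/15.
Karim is living and takes 1/15.
Yasmin predeceased; the 1/15 allotted to Yasmin's branch passes to Yasmin's issue by representation.
The 1/15 is divided into 3 equal shares of 1/45 among Nabil, Widad, Bashir.
Nabil is living and takes 1/45.
Widad predeceased; the 1/45 allotted to Widad's branch passes to Widad's issue by representation.
Layth's line is the sole branch at this level, so the full 1/45 passes to Layth's issue by representation.
The 1/45 is divided into 2 equal shares of 1/90 among Jamal, Samir.
Jamal is living and takes 1/90.
Samir is living and takes 1/90.
Bashir is living and takes 1/45.
Farouk predeceased; the 1/15 allotted to Farouk's branch passes to Farouk's issue by representation.
The 1/15 is divided into 3 equal shares of 1/45 among Zuhair, Rashida, Hanan.
Zuhair is living and takes 1/45.
Rashida predeceased; the 1/45 allotted to Rashida's branch passes to Rashida's issue by representation.
The 1/45 is divided into 3 equal shares of 1/135 among Fahad, Ghada, Amira.
Fahad is living and takes 1/135.
Ghada is living and takes 1/135.
Amira is living and takes 1/135.
Hanan is living and takes 1/45.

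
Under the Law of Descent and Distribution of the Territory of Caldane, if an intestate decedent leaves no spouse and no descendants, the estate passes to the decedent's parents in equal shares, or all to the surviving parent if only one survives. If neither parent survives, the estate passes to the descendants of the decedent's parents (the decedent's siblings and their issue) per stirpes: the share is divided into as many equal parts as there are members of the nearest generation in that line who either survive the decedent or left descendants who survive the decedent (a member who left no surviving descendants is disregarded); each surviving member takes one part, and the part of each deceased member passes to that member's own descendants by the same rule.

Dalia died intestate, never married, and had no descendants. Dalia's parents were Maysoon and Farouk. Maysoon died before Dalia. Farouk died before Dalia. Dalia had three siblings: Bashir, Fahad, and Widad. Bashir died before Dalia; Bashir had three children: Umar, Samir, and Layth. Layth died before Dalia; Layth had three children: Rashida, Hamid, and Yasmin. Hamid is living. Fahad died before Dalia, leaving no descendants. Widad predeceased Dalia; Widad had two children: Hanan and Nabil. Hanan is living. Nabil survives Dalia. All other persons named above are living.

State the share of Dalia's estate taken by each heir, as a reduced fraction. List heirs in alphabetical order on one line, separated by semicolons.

Hamid 1/18; Hanan 1/4; Nabil 1/4; Rashida 1/18; Samir 1/6; Umar 1/6; Yasmin 1/18

Neither parent survives and there are no descendants, so the estate passes to Dalia's siblings and their issue per stirpes.
Fahad left no surviving issue, so that branch lapses and is disregarded.
The estate is divided into 2 equal shares of 1/2 among Bashir, Widad.
Bashir predeceased; the 1/2 allotted to Bashir's branch passes to Bashir's issue by representation.
The 1/2 is divided into 3 equal shares of 1/6 among Umar, Samir, Layth.
Umar is living and takes 1/6.
Samir is living and takes 1/6.
Layth predeceased; the 1/6 allotted to Layth's branch passes to Layth's issue by representation.
The 1/6 is divided into 3 equal shares of 1/18 among Rashida, Hamid, Yasmin.
Rashida is living and takes 1/18.
Hamid is living and takes 1/18.
Yasmin is living and takes 1/18.
Widad predeceased; the 1/2 allotted to Widad's branch passes to Widad's issue by representation.
The 1/2 is divided into 2 equal shares of 1/4 among Hanan, Nabil.
Hanan is living and takes 1/4.
Nabil is living and takes 1/4.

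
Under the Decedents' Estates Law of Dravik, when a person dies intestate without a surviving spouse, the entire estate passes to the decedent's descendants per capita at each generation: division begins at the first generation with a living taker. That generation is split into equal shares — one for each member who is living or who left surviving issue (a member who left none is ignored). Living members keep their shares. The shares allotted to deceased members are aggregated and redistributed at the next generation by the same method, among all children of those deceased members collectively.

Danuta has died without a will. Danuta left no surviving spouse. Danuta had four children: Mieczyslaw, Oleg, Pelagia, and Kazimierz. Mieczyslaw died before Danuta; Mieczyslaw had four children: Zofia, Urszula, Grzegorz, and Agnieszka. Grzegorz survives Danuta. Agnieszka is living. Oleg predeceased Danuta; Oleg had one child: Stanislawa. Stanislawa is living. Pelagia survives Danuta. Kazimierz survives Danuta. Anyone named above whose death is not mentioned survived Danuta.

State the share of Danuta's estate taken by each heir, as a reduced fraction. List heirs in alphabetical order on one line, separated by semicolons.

Agnieszka 1/10; Grzegorz 1/10; Kazimierz 1/4; Pelagia 1/4; Stanislawa 1/10; Urszula 1/10; Zofia 1/10

There is no surviving spouse, so the entire estate passes to Danuta's descendants per capita at each generation.
At generation 1 (Mieczyslaw, Oleg, Pelagia, Kazimierz) there are 4 shares of (1)/4 = 1/4 each.
Living: Pelagia and Kazimierz — each takes 1/4.
Deceased: Mieczyslaw and Oleg. Their combined 1/2 is pooled and carried to generation 2.
At generation 2 (Zofia, Urszula, Grzegorz, Agnieszka, Stanislawa) there are 5 shares of (1/2)/5 = 1/10 each.
Living: Zofia, Urszula, Grzegorz, Agnieszka, and Stanislawa — each takes 1/10.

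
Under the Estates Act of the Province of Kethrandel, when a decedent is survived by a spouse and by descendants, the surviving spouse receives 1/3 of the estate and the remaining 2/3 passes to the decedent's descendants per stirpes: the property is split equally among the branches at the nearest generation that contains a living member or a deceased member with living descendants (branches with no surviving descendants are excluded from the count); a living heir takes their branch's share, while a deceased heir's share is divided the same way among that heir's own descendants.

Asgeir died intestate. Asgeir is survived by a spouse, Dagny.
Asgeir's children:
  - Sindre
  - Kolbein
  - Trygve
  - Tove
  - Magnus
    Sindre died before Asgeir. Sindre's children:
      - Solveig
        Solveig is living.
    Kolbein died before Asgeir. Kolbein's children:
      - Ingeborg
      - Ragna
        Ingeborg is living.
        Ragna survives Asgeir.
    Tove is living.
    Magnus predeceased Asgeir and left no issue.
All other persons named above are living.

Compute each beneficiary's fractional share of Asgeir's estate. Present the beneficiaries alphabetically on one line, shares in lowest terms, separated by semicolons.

Dagny, as surviving spouse, takes 1/3.
The remaining 2/3 passes to Asgeir's descendants per stirpes.
Magnus left no surviving issue, so that branch lapses and is disregarded.
The 2/3 is divided into 4 equal shares of 1/6 among Sindre, Kolbein, Trygve, Tove.
Sindre predeceased; the 1/6 allotted to Sindre's branch passes to Sindre's issue by representation.
Solveig is the sole taker at this level and receives the full 1/6.
Kolbein predeceased; the 1/6 allotted to Kolbein's branch passes to Kolbein's issue by representation.
The 1/6 is divided into 2 equal shares of 1/12 among Ingeborg, Ragna.
Ingeborg is living and takes 1/12.
Ragna is living and takes 1/12.
Trygve is living and takes 1/6.
Tove is living and takes 1/6.

Dagny 1/3; Ingeborg 1/12; Ragna 1/12; Solveig 1/6; Tove 1/6; Trygve 1/6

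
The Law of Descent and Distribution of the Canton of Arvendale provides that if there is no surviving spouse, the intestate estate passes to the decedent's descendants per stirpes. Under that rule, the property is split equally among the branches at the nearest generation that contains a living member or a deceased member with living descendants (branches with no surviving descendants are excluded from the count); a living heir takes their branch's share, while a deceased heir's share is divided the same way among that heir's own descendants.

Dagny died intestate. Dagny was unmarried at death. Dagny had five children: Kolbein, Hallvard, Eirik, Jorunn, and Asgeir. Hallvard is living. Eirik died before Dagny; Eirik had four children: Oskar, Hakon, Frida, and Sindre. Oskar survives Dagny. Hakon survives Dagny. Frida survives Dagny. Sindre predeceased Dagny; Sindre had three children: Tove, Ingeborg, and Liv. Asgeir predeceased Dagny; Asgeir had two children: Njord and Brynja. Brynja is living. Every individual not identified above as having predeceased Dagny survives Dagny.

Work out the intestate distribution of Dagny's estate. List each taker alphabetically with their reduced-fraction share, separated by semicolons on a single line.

There is no surviving spouse, so the entire estate passes to Dagny's descendants per stirpes.
The estate is divided into 5 equal shares of 1/5 among Kolbein, Hallvard, Eirik, Jorunn, Asgeir.
Kolbein is living and takes 1/5.
Hallvard is living and takes 1/5.
Eirik predeceased; the 1/5 allotted to Eirik's branch passes to Eirik's issue by representation.
The 1/5 is divided into 4 equal shares of 1/20 among Oskar, Hakon, Frida, Sindre.
Oskar is living and takes 1/20.
Hakon is living and takes 1/20.
Frida is living and takes 1/20.
Sindre predeceased; the 1/20 allotted to Sindre's branch passes to Sindre's issue by representation.
The 1/20 is divided into 3 equal shares of 1/60 among Tove, Ingeborg, Liv.
Tove is living and takes 1/60.
Ingeborg is living and takes 1/60.
Liv is living and takes 1/60.
Jorunn is living and takes 1/5.
Asgeir predeceased; the 1/5 allotted to Asgeir's branch passes to Asgeir's issue by representation.
The 1/5 is divided into 2 equal shares of 1/10 among Njord, Brynja.
Njord is living and takes 1/10.
Brynja is living and takes 1/10.

Brynja 1/10; Frida 1/20; Hakon 1/20; Hallvard 1/5; Ingeborg 1/60; Jorunn 1/5; Kolbein 1/5; Liv 1/60; Njord 1/10; Oskar 1/20; Tove 1/60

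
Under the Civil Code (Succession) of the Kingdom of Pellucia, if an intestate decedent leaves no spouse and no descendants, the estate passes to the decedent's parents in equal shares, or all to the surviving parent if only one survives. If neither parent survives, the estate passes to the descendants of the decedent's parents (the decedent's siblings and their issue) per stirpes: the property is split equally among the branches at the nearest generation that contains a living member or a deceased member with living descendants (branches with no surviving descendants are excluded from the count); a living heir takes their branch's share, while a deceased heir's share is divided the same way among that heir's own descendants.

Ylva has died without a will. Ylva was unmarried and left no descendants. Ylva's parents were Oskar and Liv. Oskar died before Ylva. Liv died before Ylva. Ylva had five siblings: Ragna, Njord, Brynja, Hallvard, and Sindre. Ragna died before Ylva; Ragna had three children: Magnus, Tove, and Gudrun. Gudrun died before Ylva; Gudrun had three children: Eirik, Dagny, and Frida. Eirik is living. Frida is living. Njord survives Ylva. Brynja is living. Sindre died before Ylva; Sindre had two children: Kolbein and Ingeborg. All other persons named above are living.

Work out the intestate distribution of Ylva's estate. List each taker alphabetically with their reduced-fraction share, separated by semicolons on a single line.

Brynja 1/5; Dagny 1/45; Eirik 1/45; Frida 1/45; Hallvard 1/5; Ingeborg 1/10; Kolbein 1/10; Magnus 1/15; Njord 1/5; Tove 1/15

Neither parent survives and there are no descendants, so the estate passes to Ylva's siblings and their issue per stirpes.
The estate is divided into 5 equal shares of 1/5 among Ragna, Njord, Brynja, Hallvard, Sindre.
Ragna predeceased; the 1/5 allotted to Ragna's branch passes to Ragna's issue by representation.
The 1/5 is divided into 3 equal shares of 1/15 among Magnus, Tove, Gudrun.
Magnus is living and takes 1/15.
Tove is living and takes 1/15.
Gudrun predeceased; the 1/15 allotted to Gudrun's branch passes to Gudrun's issue by representation.
The 1/15 is divided into 3 equal shares of 1/45 among Eirik, Dagny, Frida.
Eirik is living and takes 1/45.
Dagny is living and takes 1/45.
Frida is living and takes 1/45.
Njord is living and takes 1/5.
Brynja is living and takes 1/5.
Hallvard is living and takes 1/5.
Sindre predeceased; the 1/5 allotted to Sindre's branch passes to Sindre's issue by representation.
The 1/5 is divided into 2 equal shares of 1/10 among Kolbein, Ingeborg.
Kolbein is living and takes 1/10.
Ingeborg is living and takes 1/10.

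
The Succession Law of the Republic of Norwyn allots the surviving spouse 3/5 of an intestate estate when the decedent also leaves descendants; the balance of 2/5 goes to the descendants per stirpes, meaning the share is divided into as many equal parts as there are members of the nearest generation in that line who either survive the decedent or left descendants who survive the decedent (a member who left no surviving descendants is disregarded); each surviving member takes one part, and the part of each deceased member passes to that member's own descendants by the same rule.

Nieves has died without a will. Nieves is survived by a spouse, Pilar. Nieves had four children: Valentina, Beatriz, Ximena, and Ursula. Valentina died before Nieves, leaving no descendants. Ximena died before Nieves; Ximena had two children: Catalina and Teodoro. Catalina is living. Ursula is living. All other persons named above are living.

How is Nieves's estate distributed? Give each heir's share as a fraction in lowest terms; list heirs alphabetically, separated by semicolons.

Beatriz 2/15; Catalina 1/15; Pilar 3/5; Teodoro 1/15; Ursula 2/15

Pilar, as surviving spouse, takes 3/5.
The remaining 2/5 passes to Nieves's descendants per stirpes.
Valentina left no surviving issue, so that branch lapses and is disregarded.
The 2/5 is divided into 3 equal shares of 2/15 among Beatriz, Ximena, Ursula.
Beatriz is living and takes 2/15.
Ximena predeceased; the 2/15 allotted to Ximena's branch passes to Ximena's issue by representation.
The 2/15 is divided into 2 equal shares of 1/15 among Catalina, Teodoro.
Catalina is living and takes 1/15.
Teodoro is living and takes 1/15.
Ursula is living and takes 2/15.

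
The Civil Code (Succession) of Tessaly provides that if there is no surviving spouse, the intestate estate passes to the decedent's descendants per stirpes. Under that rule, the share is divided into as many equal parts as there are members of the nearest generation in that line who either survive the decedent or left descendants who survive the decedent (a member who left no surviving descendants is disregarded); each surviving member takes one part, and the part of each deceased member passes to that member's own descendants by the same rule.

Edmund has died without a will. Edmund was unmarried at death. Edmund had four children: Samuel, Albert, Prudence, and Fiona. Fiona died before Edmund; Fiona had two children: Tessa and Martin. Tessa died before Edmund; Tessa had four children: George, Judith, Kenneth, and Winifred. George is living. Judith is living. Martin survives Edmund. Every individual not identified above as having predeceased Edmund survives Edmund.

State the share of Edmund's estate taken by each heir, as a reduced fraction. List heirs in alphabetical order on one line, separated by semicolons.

There is no surviving spouse, so the entire estate passes to Edmund's descendants per stirpes.
The estate is divided into 4 equal shares of 1/4 among Samuel, Albert, Prudence, Fiona.
Samuel is living and takes 1/4.
Albert is living and takes 1/4.
Prudence is living and takes 1/4.
Fiona predeceased; the 1/4 allotted to Fiona's branch passes to Fiona's issue by representation.
The 1/4 is divided into 2 equal shares of 1/8 among Tessa, Martin.
Tessa predeceased; the 1/8 allotted to Tessa's branch passes to Tessa's issue by representation.
The 1/8 is divided into 4 equal shares of 1/32 among George, Judith, Kenneth, Winifred.
George is living and takes 1/32.
Judith is living and takes 1/32.
Kenneth is living and takes 1/32.
Winifred is living and takes 1/32.
Martin is living and takes 1/8.

Albert 1/4; George 1/32; Judith 1/32; Kenneth 1/32; Martin 1/8; Prudence 1/4; Samuel 1/4; Winifred 1/32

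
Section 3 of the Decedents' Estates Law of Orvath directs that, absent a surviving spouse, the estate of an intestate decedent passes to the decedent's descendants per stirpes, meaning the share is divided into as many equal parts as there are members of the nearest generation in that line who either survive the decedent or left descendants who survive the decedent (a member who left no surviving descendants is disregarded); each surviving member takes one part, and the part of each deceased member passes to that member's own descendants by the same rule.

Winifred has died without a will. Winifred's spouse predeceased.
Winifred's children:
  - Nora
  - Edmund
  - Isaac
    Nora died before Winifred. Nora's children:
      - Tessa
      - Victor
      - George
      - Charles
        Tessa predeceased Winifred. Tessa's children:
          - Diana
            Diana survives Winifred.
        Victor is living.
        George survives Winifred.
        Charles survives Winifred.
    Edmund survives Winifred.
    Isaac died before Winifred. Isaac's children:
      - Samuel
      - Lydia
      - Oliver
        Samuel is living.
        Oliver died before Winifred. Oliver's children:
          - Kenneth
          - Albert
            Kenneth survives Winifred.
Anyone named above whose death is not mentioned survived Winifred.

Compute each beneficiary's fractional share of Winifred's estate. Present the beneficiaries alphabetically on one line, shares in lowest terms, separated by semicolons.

Albert 1/18; Charles 1/12; Diana 1/12; Edmund 1/3; George 1/12; Kenneth 1/18; Lydia 1/9; Samuel 1/9; Victor 1/12

There is no surviving spouse, so the entire estate passes to Winifred's descendants per stirpes.
The estate is divided into 3 equal shares of 1/3 among Nora, Edmund, Isaac.
Nora predeceased; the 1/3 allotted to Nora's branch passes to Nora's issue by representation.
The 1/3 is divided into 4 equal shares of 1/12 among Tessa, Victor, George, Charles.
Tessa predeceased; the 1/12 allotted to Tessa's branch passes to Tessa's issue by representation.
Diana is the sole taker at this level and receives the full 1/12.
Victor is living and takes 1/12.
George is living and takes 1/12.
Charles is living and takes 1/12.
Edmund is living and takes 1/3.
Isaac predeceased; the 1/3 allotted to Isaac's branch passes to Isaac's issue by representation.
The 1/3 is divided into 3 equal shares of 1/9 among Samuel, Lydia, Oliver.
Samuel is living and takes 1/9.
Lydia is living and takes 1/9.
Oliver predeceased; the 1/9 allotted to Oliver's branch passes to Oliver's issue by representation.
The 1/9 is divided into 2 equal shares of 1/18 among Kenneth, Albert.
Kenneth is living and takes 1/18.
Albert is living and takes 1/18.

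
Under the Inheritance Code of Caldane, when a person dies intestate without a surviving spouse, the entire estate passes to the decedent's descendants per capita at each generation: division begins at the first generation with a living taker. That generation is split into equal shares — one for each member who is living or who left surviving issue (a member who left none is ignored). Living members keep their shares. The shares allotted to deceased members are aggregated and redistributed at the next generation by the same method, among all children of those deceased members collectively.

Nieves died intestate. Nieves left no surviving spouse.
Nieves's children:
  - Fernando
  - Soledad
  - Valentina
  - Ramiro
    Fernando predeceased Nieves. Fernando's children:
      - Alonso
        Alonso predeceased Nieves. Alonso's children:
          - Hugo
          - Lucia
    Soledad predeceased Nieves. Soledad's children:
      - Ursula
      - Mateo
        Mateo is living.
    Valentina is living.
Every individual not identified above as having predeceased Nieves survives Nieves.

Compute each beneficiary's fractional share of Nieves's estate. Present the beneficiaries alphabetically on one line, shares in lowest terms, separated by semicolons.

Hugo 1/12; Lucia 1/12; Mateo 1/6; Ramiro 1/4; Ursula 1/6; Valentina 1/4

There is no surviving spouse, so the entire estate passes to Nieves's descendants per capita at each generation.
At generation 1 (Fernando, Soledad, Valentina, Ramiro) there are 4 shares of (1)/4 = 1/4 each.
Living: Valentina and Ramiro — each takes 1/4.
Deceased: Fernando and Soledad. Their combined 1/2 is pooled and carried to generation 2.
At generation 2 (Alonso, Ursula, Mateo) there are 3 shares of (1/2)/3 = 1/6 each.
Living: Ursula and Mateo — each takes 1/6.
Deceased: Alonso. That 1/6 share is carried to generation 3.
At generation 3 (Hugo, Lucia) there are 2 shares of (1/6)/2 = 1/12 each.
Living: Hugo and Lucia — each takes 1/12.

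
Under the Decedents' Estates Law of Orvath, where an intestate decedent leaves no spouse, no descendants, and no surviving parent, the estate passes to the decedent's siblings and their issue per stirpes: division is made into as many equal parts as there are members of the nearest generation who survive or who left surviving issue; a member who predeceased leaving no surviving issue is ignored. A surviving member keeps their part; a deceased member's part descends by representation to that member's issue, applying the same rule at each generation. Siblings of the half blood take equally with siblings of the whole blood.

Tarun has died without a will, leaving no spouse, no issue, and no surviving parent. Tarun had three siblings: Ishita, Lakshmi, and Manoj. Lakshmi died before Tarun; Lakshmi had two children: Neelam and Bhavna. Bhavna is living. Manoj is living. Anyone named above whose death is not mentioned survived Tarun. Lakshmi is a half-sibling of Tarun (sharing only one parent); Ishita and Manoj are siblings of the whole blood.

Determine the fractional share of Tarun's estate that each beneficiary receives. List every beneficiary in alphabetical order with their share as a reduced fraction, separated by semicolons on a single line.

Bhavna 1/6; Ishita 1/3; Manoj 1/3; Neelam 1/6

No spouse, descendants, or parent survives, so the estate passes to Tarun's siblings per stirpes.
Half-blood and whole-blood siblings take equally under the stated rule.
The estate is divided into 3 equal shares of 1/3 among Ishita, Lakshmi, Manoj.
Ishita is living and takes 1/3.
Lakshmi predeceased; the 1/3 allotted to Lakshmi's branch passes to Lakshmi's issue by representation.
The 1/3 is divided into 2 equal shares of 1/6 among Neelam, Bhavna.
Neelam is living and takes 1/6.
Bhavna is living and takes 1/6.
Manoj is living and takes 1/3.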